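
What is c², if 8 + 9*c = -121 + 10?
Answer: 14161/81 ≈ 174.83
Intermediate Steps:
c = -119/9 (c = -8/9 + (-121 + 10)/9 = -8/9 + (⅑)*(-111) = -8/9 - 37/3 = -119/9 ≈ -13.222)
c² = (-119/9)² = 14161/81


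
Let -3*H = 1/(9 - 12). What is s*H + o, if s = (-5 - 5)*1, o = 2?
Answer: 8/9 ≈ 0.88889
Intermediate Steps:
H = 1/9 (H = -1/(3*(9 - 12)) = -1/3/(-3) = -1/3*(-1/3) = 1/9 ≈ 0.11111)
s = -10 (s = -10*1 = -10)
s*H + o = -10*1/9 + 2 = -10/9 + 2 = 8/9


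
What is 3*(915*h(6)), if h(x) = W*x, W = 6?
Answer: 98820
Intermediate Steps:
h(x) = 6*x
3*(915*h(6)) = 3*(915*(6*6)) = 3*(915*36) = 3*32940 = 98820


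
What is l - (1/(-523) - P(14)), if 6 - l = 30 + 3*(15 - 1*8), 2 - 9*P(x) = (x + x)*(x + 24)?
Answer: -85248/523 ≈ -163.00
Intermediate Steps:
P(x) = 2/9 - 2*x*(24 + x)/9 (P(x) = 2/9 - (x + x)*(x + 24)/9 = 2/9 - 2*x*(24 + x)/9)
l = -45 (l = 6 - (30 + 3*(15 - 1*8)) = 6 - (30 + 3*(15 - 8)) = 6 - (30 + 3*7) = 6 - (30 + 21) = 6 - 1*51 = 6 - 51 = -45)
l - (1/(-523) - P(14)) = -45 - (1/(-523) - (2/9 - 16/3*14 - 2/9*14²)) = -45 - (-1/523 - (2/9 - 224/3 - 2/9*196)) = -45 - (-1/523 - (2/9 - 224/3 - 392/9)) = -45 - (-1/523 - 1*(-118)) = -45 - (-1/523 + 118) = -45 - 1*61713/523 = -45 - 61713/523 = -85248/523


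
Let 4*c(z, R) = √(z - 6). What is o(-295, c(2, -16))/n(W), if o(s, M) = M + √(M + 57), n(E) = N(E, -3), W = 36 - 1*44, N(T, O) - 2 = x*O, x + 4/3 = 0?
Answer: I/12 + √(228 + 2*I)/12 ≈ 1.2583 + 0.088852*I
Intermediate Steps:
x = -4/3 (x = -4/3 + 0 = -4/3 ≈ -1.3333)
N(T, O) = 2 - 4*O/3
W = -8 (W = 36 - 44 = -8)
c(z, R) = √(-6 + z)/4 (c(z, R) = √(z - 6)/4 = √(-6 + z)/4)
n(E) = 6 (n(E) = 2 - 4/3*(-3) = 2 + 4 = 6)
o(s, M) = M + √(57 + M)
o(-295, c(2, -16))/n(W) = (√(-6 + 2)/4 + √(57 + √(-6 + 2)/4))/6 = (√(-4)/4 + √(57 + √(-4)/4))*(⅙) = ((2*I)/4 + √(57 + (2*I)/4))*(⅙) = (I/2 + √(57 + I/2))*(⅙) = (√(57 + I/2) + I/2)*(⅙) = √(57 + I/2)/6 + I/12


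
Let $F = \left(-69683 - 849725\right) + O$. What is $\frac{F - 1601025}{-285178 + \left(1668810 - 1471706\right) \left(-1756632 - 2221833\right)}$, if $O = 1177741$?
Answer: $\frac{671346}{392085825269} \approx 1.7122 \cdot 10^{-6}$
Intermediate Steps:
$F = 258333$ ($F = \left(-69683 - 849725\right) + 1177741 = -919408 + 1177741 = 258333$)
$\frac{F - 1601025}{-285178 + \left(1668810 - 1471706\right) \left(-1756632 - 2221833\right)} = \frac{258333 - 1601025}{-285178 + \left(1668810 - 1471706\right) \left(-1756632 - 2221833\right)} = - \frac{1342692}{-285178 + 197104 \left(-3978465\right)} = - \frac{1342692}{-285178 - 784171365360} = - \frac{1342692}{-784171650538} = \left(-1342692\right) \left(- \frac{1}{784171650538}\right) = \frac{671346}{392085825269}$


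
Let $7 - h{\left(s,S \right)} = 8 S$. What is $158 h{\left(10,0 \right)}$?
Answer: $1106$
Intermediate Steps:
$h{\left(s,S \right)} = 7 - 8 S$
$158 h{\left(10,0 \right)} = 158 \left(7 - 0\right) = 158 \left(7 + 0\right) = 158 \cdot 7 = 1106$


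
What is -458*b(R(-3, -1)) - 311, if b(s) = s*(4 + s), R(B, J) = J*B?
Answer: -9929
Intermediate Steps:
R(B, J) = B*J
-458*b(R(-3, -1)) - 311 = -458*(-3*(-1))*(4 - 3*(-1)) - 311 = -1374*(4 + 3) - 311 = -1374*7 - 311 = -458*21 - 311 = -9618 - 311 = -9929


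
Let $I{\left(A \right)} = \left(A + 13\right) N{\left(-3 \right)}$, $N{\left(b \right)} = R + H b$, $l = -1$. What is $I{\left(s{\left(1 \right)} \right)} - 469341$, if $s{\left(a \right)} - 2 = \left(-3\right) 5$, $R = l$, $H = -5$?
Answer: $-469341$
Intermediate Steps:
$R = -1$
$N{\left(b \right)} = -1 - 5 b$
$s{\left(a \right)} = -13$ ($s{\left(a \right)} = 2 - 15 = -13$)
$I{\left(A \right)} = 182 + 14 A$ ($I{\left(A \right)} = \left(A + 13\right) \left(-1 - -15\right) = \left(13 + A\right) \left(-1 + 15\right) = \left(13 + A\right) 14 = 182 + 14 A$)
$I{\left(s{\left(1 \right)} \right)} - 469341 = \left(182 + 14 \left(-13\right)\right) - 469341 = \left(182 - 182\right) - 469341 = 0 - 469341 = -469341$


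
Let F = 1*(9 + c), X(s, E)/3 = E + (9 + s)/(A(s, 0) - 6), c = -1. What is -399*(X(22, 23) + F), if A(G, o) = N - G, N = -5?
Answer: -325584/11 ≈ -29599.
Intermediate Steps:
A(G, o) = -5 - G
X(s, E) = 3*E + 3*(9 + s)/(-11 - s) (X(s, E) = 3*(E + (9 + s)/((-5 - s) - 6)) = 3*(E + (9 + s)/(-11 - s)) = 3*E + 3*(9 + s)/(-11 - s))
F = 8 (F = 1*(9 - 1) = 1*8 = 8)
-399*(X(22, 23) + F) = -399*(3*(-9 - 1*22 + 11*23 + 23*22)/(11 + 22) + 8) = -399*(3*(-9 - 22 + 253 + 506)/33 + 8) = -399*(3*(1/33)*728 + 8) = -399*(728/11 + 8) = -399*816/11 = -325584/11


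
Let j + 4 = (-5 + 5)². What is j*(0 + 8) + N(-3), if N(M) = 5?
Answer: -27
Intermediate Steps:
j = -4 (j = -4 + (-5 + 5)² = -4 + 0² = -4 + 0 = -4)
j*(0 + 8) + N(-3) = -4*(0 + 8) + 5 = -4*8 + 5 = -32 + 5 = -27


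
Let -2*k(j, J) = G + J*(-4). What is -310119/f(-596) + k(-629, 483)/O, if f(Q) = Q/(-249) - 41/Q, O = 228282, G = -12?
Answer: -1751033219992722/13903324975 ≈ -1.2594e+5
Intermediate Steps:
k(j, J) = 6 + 2*J (k(j, J) = -(-12 + J*(-4))/2 = -(-12 - 4*J)/2 = 6 + 2*J)
f(Q) = -41/Q - Q/249 (f(Q) = Q*(-1/249) - 41/Q = -Q/249 - 41/Q = -41/Q - Q/249)
-310119/f(-596) + k(-629, 483)/O = -310119/(-41/(-596) - 1/249*(-596)) + (6 + 2*483)/228282 = -310119/(-41*(-1/596) + 596/249) + (6 + 966)*(1/228282) = -310119/(41/596 + 596/249) + 972*(1/228282) = -310119/365425/148404 + 162/38047 = -310119*148404/365425 + 162/38047 = -46022900076/365425 + 162/38047 = -1751033219992722/13903324975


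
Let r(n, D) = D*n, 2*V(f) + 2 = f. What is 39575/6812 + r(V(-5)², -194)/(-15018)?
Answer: 152631517/25575654 ≈ 5.9678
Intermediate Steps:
V(f) = -1 + f/2
39575/6812 + r(V(-5)², -194)/(-15018) = 39575/6812 - 194*(-1 + (½)*(-5))²/(-15018) = 39575*(1/6812) - 194*(-1 - 5/2)²*(-1/15018) = 39575/6812 - 194*(-7/2)²*(-1/15018) = 39575/6812 - 194*49/4*(-1/15018) = 39575/6812 - 4753/2*(-1/15018) = 39575/6812 + 4753/30036 = 152631517/25575654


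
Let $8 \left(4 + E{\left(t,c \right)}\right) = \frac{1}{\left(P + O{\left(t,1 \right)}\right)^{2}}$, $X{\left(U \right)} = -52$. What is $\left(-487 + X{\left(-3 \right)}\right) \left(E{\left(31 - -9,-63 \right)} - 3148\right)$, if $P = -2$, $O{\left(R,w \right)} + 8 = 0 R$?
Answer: $\frac{1359141861}{800} \approx 1.6989 \cdot 10^{6}$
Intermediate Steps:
$O{\left(R,w \right)} = -8$ ($O{\left(R,w \right)} = -8 + 0 R = -8 + 0 = -8$)
$E{\left(t,c \right)} = - \frac{3199}{800}$ ($E{\left(t,c \right)} = -4 + \frac{1}{8 \left(-2 - 8\right)^{2}} = -4 + \frac{1}{8 \left(-10\right)^{2}} = -4 + \frac{1}{8 \cdot 100} = -4 + \frac{1}{8} \cdot \frac{1}{100} = -4 + \frac{1}{800} = - \frac{3199}{800}$)
$\left(-487 + X{\left(-3 \right)}\right) \left(E{\left(31 - -9,-63 \right)} - 3148\right) = \left(-487 - 52\right) \left(- \frac{3199}{800} - 3148\right) = \left(-539\right) \left(- \frac{2521599}{800}\right) = \frac{1359141861}{800}$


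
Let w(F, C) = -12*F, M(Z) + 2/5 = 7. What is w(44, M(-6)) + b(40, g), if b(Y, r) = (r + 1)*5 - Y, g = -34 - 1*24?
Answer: -853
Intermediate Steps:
M(Z) = 33/5 (M(Z) = -2/5 + 7 = 33/5)
g = -58 (g = -34 - 24 = -58)
b(Y, r) = 5 - Y + 5*r (b(Y, r) = (1 + r)*5 - Y = (5 + 5*r) - Y = 5 - Y + 5*r)
w(44, M(-6)) + b(40, g) = -12*44 + (5 - 1*40 + 5*(-58)) = -528 + (5 - 40 - 290) = -528 - 325 = -853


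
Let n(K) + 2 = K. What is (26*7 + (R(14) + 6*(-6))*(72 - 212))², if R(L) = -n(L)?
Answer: 47637604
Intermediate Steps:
n(K) = -2 + K
R(L) = 2 - L (R(L) = -(-2 + L) = 2 - L)
(26*7 + (R(14) + 6*(-6))*(72 - 212))² = (26*7 + ((2 - 1*14) + 6*(-6))*(72 - 212))² = (182 + ((2 - 14) - 36)*(-140))² = (182 + (-12 - 36)*(-140))² = (182 - 48*(-140))² = (182 + 6720)² = 6902² = 47637604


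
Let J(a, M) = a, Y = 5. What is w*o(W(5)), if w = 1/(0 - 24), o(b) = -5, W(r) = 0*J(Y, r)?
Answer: 5/24 ≈ 0.20833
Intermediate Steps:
W(r) = 0 (W(r) = 0*5 = 0)
w = -1/24 (w = 1/(-24) = -1/24 ≈ -0.041667)
w*o(W(5)) = -1/24*(-5) = 5/24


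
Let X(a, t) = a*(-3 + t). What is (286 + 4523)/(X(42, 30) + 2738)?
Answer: 4809/3872 ≈ 1.2420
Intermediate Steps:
(286 + 4523)/(X(42, 30) + 2738) = (286 + 4523)/(42*(-3 + 30) + 2738) = 4809/(42*27 + 2738) = 4809/(1134 + 2738) = 4809/3872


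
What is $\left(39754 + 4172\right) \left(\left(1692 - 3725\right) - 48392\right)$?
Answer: $-2214968550$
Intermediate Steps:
$\left(39754 + 4172\right) \left(\left(1692 - 3725\right) - 48392\right) = 43926 \left(\left(1692 - 3725\right) - 48392\right) = 43926 \left(-2033 - 48392\right) = 43926 \left(-50425\right) = -2214968550$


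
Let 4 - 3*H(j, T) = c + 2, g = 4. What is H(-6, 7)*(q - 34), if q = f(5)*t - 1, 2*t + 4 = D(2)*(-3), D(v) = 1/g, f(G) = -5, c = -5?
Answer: -1295/24 ≈ -53.958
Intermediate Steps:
D(v) = ¼ (D(v) = 1/4 = ¼)
H(j, T) = 7/3 (H(j, T) = 4/3 - (-5 + 2)/3 = 4/3 - ⅓*(-3) = 4/3 + 1 = 7/3)
t = -19/8 (t = -2 + ((¼)*(-3))/2 = -2 + (½)*(-¾) = -2 - 3/8 = -19/8 ≈ -2.3750)
q = 87/8 (q = -5*(-19/8) - 1 = 95/8 - 1 = 87/8 ≈ 10.875)
H(-6, 7)*(q - 34) = 7*(87/8 - 34)/3 = (7/3)*(-185/8) = -1295/24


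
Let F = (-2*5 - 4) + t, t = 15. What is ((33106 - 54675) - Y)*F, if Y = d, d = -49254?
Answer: 27685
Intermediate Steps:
Y = -49254
F = 1 (F = (-2*5 - 4) + 15 = (-10 - 4) + 15 = -14 + 15 = 1)
((33106 - 54675) - Y)*F = ((33106 - 54675) - 1*(-49254))*1 = (-21569 + 49254)*1 = 27685*1 = 27685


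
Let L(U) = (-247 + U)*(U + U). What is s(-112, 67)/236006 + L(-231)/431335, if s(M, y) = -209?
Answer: 52028472001/101797648010 ≈ 0.51110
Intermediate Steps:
L(U) = 2*U*(-247 + U) (L(U) = (-247 + U)*(2*U) = 2*U*(-247 + U))
s(-112, 67)/236006 + L(-231)/431335 = -209/236006 + (2*(-231)*(-247 - 231))/431335 = -209*1/236006 + (2*(-231)*(-478))*(1/431335) = -209/236006 + 220836*(1/431335) = -209/236006 + 220836/431335 = 52028472001/101797648010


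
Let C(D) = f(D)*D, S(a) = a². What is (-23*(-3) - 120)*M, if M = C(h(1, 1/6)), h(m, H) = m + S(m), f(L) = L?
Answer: -204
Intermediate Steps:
h(m, H) = m + m²
C(D) = D² (C(D) = D*D = D²)
M = 4 (M = (1*(1 + 1))² = (1*2)² = 2² = 4)
(-23*(-3) - 120)*M = (-23*(-3) - 120)*4 = (69 - 120)*4 = -51*4 = -204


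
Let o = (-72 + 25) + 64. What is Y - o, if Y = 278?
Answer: 261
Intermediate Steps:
o = 17 (o = -47 + 64 = 17)
Y - o = 278 - 1*17 = 278 - 17 = 261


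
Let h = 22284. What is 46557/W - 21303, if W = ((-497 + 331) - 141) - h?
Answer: -481302630/22591 ≈ -21305.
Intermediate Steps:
W = -22591 (W = ((-497 + 331) - 141) - 1*22284 = (-166 - 141) - 22284 = -307 - 22284 = -22591)
46557/W - 21303 = 46557/(-22591) - 21303 = 46557*(-1/22591) - 21303 = -46557/22591 - 21303 = -481302630/22591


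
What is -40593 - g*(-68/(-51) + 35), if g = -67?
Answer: -114476/3 ≈ -38159.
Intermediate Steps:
-40593 - g*(-68/(-51) + 35) = -40593 - (-67)*(-68/(-51) + 35) = -40593 - (-67)*(-68*(-1/51) + 35) = -40593 - (-67)*(4/3 + 35) = -40593 - (-67)*109/3 = -40593 - 1*(-7303/3) = -40593 + 7303/3 = -114476/3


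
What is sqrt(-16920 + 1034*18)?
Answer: 6*sqrt(47) ≈ 41.134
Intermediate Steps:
sqrt(-16920 + 1034*18) = sqrt(-16920 + 18612) = sqrt(1692) = 6*sqrt(47)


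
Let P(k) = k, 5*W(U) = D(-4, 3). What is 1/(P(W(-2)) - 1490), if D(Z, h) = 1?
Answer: -5/7449 ≈ -0.00067123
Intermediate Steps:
W(U) = ⅕ (W(U) = (⅕)*1 = ⅕)
1/(P(W(-2)) - 1490) = 1/(⅕ - 1490) = 1/(-7449/5) = -5/7449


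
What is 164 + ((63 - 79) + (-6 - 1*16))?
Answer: 126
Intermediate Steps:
164 + ((63 - 79) + (-6 - 1*16)) = 164 + (-16 + (-6 - 16)) = 164 + (-16 - 22) = 164 - 38 = 126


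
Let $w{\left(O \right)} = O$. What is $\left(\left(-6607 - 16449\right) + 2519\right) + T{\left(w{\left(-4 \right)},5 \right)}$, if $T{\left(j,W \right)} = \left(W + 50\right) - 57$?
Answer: $-20539$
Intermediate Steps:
$T{\left(j,W \right)} = -7 + W$ ($T{\left(j,W \right)} = \left(50 + W\right) - 57 = -7 + W$)
$\left(\left(-6607 - 16449\right) + 2519\right) + T{\left(w{\left(-4 \right)},5 \right)} = \left(\left(-6607 - 16449\right) + 2519\right) + \left(-7 + 5\right) = \left(-23056 + 2519\right) - 2 = -20537 - 2 = -20539$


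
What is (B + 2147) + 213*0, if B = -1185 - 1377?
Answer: -415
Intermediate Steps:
B = -2562
(B + 2147) + 213*0 = (-2562 + 2147) + 213*0 = -415 + 0 = -415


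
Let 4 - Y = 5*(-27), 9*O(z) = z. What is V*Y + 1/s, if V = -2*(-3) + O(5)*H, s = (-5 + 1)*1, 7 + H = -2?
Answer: 555/4 ≈ 138.75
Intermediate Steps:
O(z) = z/9
H = -9 (H = -7 - 2 = -9)
Y = 139 (Y = 4 - 5*(-27) = 4 - 1*(-135) = 4 + 135 = 139)
s = -4 (s = -4*1 = -4)
V = 1 (V = -2*(-3) + ((⅑)*5)*(-9) = 6 + (5/9)*(-9) = 6 - 5 = 1)
V*Y + 1/s = 1*139 + 1/(-4) = 139 - ¼ = 555/4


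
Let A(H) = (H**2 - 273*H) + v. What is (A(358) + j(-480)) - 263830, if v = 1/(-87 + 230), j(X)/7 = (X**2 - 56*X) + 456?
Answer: 224617537/143 ≈ 1.5708e+6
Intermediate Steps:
j(X) = 3192 - 392*X + 7*X**2 (j(X) = 7*((X**2 - 56*X) + 456) = 7*(456 + X**2 - 56*X) = 3192 - 392*X + 7*X**2)
v = 1/143 ≈ 0.0069930
A(H) = 1/143 + H**2 - 273*H (A(H) = (H**2 - 273*H) + 1/143 = 1/143 + H**2 - 273*H)
(A(358) + j(-480)) - 263830 = ((1/143 + 358**2 - 273*358) + (3192 - 392*(-480) + 7*(-480)**2)) - 263830 = ((1/143 + 128164 - 97734) + (3192 + 188160 + 7*230400)) - 263830 = (4351491/143 + (3192 + 188160 + 1612800)) - 263830 = (4351491/143 + 1804152) - 263830 = 262345227/143 - 263830 = 224617537/143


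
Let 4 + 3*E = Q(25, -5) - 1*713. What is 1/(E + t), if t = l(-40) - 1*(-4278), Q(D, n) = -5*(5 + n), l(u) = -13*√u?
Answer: 4039/16320281 + 26*I*√10/16320281 ≈ 0.00024748 + 5.0379e-6*I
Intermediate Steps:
Q(D, n) = -25 - 5*n
t = 4278 - 26*I*√10 (t = -26*I*√10 - 1*(-4278) = -26*I*√10 + 4278 = 4278 - 26*I*√10 ≈ 4278.0 - 82.219*I)
E = -239 (E = -4/3 + ((-25 - 5*(-5)) - 1*713)/3 = -4/3 + ((-25 + 25) - 713)/3 = -4/3 + (0 - 713)/3 = -4/3 + (⅓)*(-713) = -4/3 - 713/3 = -239)
1/(E + t) = 1/(-239 + (4278 - 26*I*√10)) = 1/(4039 - 26*I*√10)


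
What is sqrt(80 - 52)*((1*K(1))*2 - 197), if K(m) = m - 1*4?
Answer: -406*sqrt(7) ≈ -1074.2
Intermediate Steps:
K(m) = -4 + m (K(m) = m - 4 = -4 + m)
sqrt(80 - 52)*((1*K(1))*2 - 197) = sqrt(80 - 52)*((1*(-4 + 1))*2 - 197) = sqrt(28)*((1*(-3))*2 - 197) = (2*sqrt(7))*(-3*2 - 197) = (2*sqrt(7))*(-6 - 197) = (2*sqrt(7))*(-203) = -406*sqrt(7)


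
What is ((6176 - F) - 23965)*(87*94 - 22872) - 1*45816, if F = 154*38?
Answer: 347335038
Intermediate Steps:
F = 5852
((6176 - F) - 23965)*(87*94 - 22872) - 1*45816 = ((6176 - 1*5852) - 23965)*(87*94 - 22872) - 1*45816 = ((6176 - 5852) - 23965)*(8178 - 22872) - 45816 = (324 - 23965)*(-14694) - 45816 = -23641*(-14694) - 45816 = 347380854 - 45816 = 347335038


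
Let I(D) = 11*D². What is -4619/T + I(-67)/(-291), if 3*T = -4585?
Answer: -222370328/1334235 ≈ -166.67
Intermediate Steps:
T = -4585/3 (T = (⅓)*(-4585) = -4585/3 ≈ -1528.3)
-4619/T + I(-67)/(-291) = -4619/(-4585/3) + (11*(-67)²)/(-291) = -4619*(-3/4585) + (11*4489)*(-1/291) = 13857/4585 + 49379*(-1/291) = 13857/4585 - 49379/291 = -222370328/1334235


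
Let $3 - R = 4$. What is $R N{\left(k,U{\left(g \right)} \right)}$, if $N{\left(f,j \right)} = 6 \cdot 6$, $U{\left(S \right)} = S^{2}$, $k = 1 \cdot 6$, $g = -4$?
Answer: $-36$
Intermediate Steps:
$k = 6$
$N{\left(f,j \right)} = 36$
$R = -1$ ($R = 3 - 4 = -1$)
$R N{\left(k,U{\left(g \right)} \right)} = \left(-1\right) 36 = -36$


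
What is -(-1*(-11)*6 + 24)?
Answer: -90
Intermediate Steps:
-(-1*(-11)*6 + 24) = -(11*6 + 24) = -(66 + 24) = -1*90 = -90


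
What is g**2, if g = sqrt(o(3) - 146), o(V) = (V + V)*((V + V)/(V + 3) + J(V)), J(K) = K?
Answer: -122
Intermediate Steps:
o(V) = 2*V*(V + 2*V/(3 + V)) (o(V) = (V + V)*((V + V)/(V + 3) + V) = (2*V)*((2*V)/(3 + V) + V) = (2*V)*(2*V/(3 + V) + V) = (2*V)*(V + 2*V/(3 + V)) = 2*V*(V + 2*V/(3 + V)))
g = I*sqrt(122) (g = sqrt(2*3**2*(5 + 3)/(3 + 3) - 146) = sqrt(2*9*8/6 - 146) = sqrt(2*9*(1/6)*8 - 146) = sqrt(24 - 146) = sqrt(-122) = I*sqrt(122) ≈ 11.045*I)
g**2 = (I*sqrt(122))**2 = -122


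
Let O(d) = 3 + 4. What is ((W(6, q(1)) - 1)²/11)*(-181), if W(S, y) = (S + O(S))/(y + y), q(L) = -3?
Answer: -65341/396 ≈ -165.00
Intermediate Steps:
O(d) = 7
W(S, y) = (7 + S)/(2*y) (W(S, y) = (S + 7)/(y + y) = (7 + S)/((2*y)) = (7 + S)*(1/(2*y)) = (7 + S)/(2*y))
((W(6, q(1)) - 1)²/11)*(-181) = (((½)*(7 + 6)/(-3) - 1)²/11)*(-181) = (((½)*(-⅓)*13 - 1)²*(1/11))*(-181) = ((-13/6 - 1)²*(1/11))*(-181) = ((-19/6)²*(1/11))*(-181) = ((361/36)*(1/11))*(-181) = (361/396)*(-181) = -65341/396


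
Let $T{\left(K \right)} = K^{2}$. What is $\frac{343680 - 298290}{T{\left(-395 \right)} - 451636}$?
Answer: $- \frac{15130}{98537} \approx -0.15355$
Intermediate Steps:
$\frac{343680 - 298290}{T{\left(-395 \right)} - 451636} = \frac{343680 - 298290}{\left(-395\right)^{2} - 451636} = \frac{45390}{156025 - 451636} = \frac{45390}{-295611} = 45390 \left(- \frac{1}{295611}\right) = - \frac{15130}{98537}$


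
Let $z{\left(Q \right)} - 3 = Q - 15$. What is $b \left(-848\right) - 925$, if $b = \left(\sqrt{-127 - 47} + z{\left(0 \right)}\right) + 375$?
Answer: $-308749 - 848 i \sqrt{174} \approx -3.0875 \cdot 10^{5} - 11186.0 i$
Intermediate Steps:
$z{\left(Q \right)} = -12 + Q$ ($z{\left(Q \right)} = 3 + \left(Q - 15\right) = 3 + \left(-15 + Q\right) = -12 + Q$)
$b = 363 + i \sqrt{174}$ ($b = \left(\sqrt{-127 - 47} + \left(-12 + 0\right)\right) + 375 = \left(\sqrt{-174} - 12\right) + 375 = \left(i \sqrt{174} - 12\right) + 375 = \left(-12 + i \sqrt{174}\right) + 375 = 363 + i \sqrt{174} \approx 363.0 + 13.191 i$)
$b \left(-848\right) - 925 = \left(363 + i \sqrt{174}\right) \left(-848\right) - 925 = \left(-307824 - 848 i \sqrt{174}\right) - 925 = -308749 - 848 i \sqrt{174}$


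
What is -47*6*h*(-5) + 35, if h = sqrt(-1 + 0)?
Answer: 35 + 1410*I ≈ 35.0 + 1410.0*I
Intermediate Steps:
h = I (h = sqrt(-1) = I ≈ 1.0*I)
-47*6*h*(-5) + 35 = -47*6*I*(-5) + 35 = -(-1410)*I + 35 = 1410*I + 35 = 35 + 1410*I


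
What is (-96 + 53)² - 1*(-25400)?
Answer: 27249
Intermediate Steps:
(-96 + 53)² - 1*(-25400) = (-43)² + 25400 = 1849 + 25400 = 27249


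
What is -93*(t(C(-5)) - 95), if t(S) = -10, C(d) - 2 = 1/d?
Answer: 9765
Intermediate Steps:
C(d) = 2 + 1/d
-93*(t(C(-5)) - 95) = -93*(-10 - 95) = -93*(-105) = 9765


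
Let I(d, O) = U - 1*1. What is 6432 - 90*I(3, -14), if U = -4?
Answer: 6882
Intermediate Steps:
I(d, O) = -5 (I(d, O) = -4 - 1*1 = -4 - 1 = -5)
6432 - 90*I(3, -14) = 6432 - 90*(-5) = 6432 + 450 = 6882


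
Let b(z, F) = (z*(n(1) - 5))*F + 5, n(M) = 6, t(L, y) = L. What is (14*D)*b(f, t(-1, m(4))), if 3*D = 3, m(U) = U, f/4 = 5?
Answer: -210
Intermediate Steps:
f = 20 (f = 4*5 = 20)
D = 1 (D = (⅓)*3 = 1)
b(z, F) = 5 + F*z (b(z, F) = (z*(6 - 5))*F + 5 = (z*1)*F + 5 = z*F + 5 = F*z + 5 = 5 + F*z)
(14*D)*b(f, t(-1, m(4))) = (14*1)*(5 - 1*20) = 14*(5 - 20) = 14*(-15) = -210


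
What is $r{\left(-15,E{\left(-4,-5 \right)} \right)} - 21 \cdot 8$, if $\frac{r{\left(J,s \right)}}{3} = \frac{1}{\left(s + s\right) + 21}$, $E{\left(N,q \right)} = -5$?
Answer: $- \frac{1845}{11} \approx -167.73$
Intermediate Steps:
$r{\left(J,s \right)} = \frac{3}{21 + 2 s}$ ($r{\left(J,s \right)} = \frac{3}{\left(s + s\right) + 21} = \frac{3}{2 s + 21} = \frac{3}{21 + 2 s}$)
$r{\left(-15,E{\left(-4,-5 \right)} \right)} - 21 \cdot 8 = \frac{3}{21 + 2 \left(-5\right)} - 21 \cdot 8 = \frac{3}{21 - 10} - 168 = \frac{3}{11} - 168 = - \frac{1845}{11}$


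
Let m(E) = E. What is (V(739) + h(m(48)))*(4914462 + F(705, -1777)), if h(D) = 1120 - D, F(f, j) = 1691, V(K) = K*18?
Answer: 70664783222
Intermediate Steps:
V(K) = 18*K
(V(739) + h(m(48)))*(4914462 + F(705, -1777)) = (18*739 + (1120 - 1*48))*(4914462 + 1691) = (13302 + (1120 - 48))*4916153 = (13302 + 1072)*4916153 = 14374*4916153 = 70664783222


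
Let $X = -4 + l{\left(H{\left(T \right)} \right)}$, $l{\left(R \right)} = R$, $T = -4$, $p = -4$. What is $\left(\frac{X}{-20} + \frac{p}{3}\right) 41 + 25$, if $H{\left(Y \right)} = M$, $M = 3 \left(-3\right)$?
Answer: $- \frac{181}{60} \approx -3.0167$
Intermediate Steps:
$M = -9$
$H{\left(Y \right)} = -9$
$X = -13$ ($X = -4 - 9 = -13$)
$\left(\frac{X}{-20} + \frac{p}{3}\right) 41 + 25 = \left(- \frac{13}{-20} - \frac{4}{3}\right) 41 + 25 = \left(\left(-13\right) \left(- \frac{1}{20}\right) - \frac{4}{3}\right) 41 + 25 = \left(\frac{13}{20} - \frac{4}{3}\right) 41 + 25 = \left(- \frac{41}{60}\right) 41 + 25 = - \frac{1681}{60} + 25 = - \frac{181}{60}$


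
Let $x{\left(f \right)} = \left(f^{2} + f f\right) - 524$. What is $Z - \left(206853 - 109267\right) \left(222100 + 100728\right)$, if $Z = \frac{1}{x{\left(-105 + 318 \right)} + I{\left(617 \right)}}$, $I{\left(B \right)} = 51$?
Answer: $- \frac{2843662814420119}{90265} \approx -3.1503 \cdot 10^{10}$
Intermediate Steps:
$x{\left(f \right)} = -524 + 2 f^{2}$ ($x{\left(f \right)} = \left(f^{2} + f^{2}\right) - 524 = 2 f^{2} - 524 = -524 + 2 f^{2}$)
$Z = \frac{1}{90265}$ ($Z = \frac{1}{\left(-524 + 2 \left(-105 + 318\right)^{2}\right) + 51} = \frac{1}{\left(-524 + 2 \cdot 213^{2}\right) + 51} = \frac{1}{\left(-524 + 2 \cdot 45369\right) + 51} = \frac{1}{\left(-524 + 90738\right) + 51} = \frac{1}{90214 + 51} = \frac{1}{90265} \approx 1.1078 \cdot 10^{-5}$)
$Z - \left(206853 - 109267\right) \left(222100 + 100728\right) = \frac{1}{90265} - \left(206853 - 109267\right) \left(222100 + 100728\right) = \frac{1}{90265} - 97586 \cdot 322828 = \frac{1}{90265} - 31503493208 = - \frac{2843662814420119}{90265}$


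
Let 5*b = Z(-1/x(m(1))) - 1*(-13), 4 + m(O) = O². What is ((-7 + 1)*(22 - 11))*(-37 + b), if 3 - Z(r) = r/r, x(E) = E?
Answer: 2244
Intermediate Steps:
m(O) = -4 + O²
Z(r) = 2 (Z(r) = 3 - r/r = 3 - 1*1 = 3 - 1 = 2)
b = 3 (b = (2 - 1*(-13))/5 = (2 + 13)/5 = (⅕)*15 = 3)
((-7 + 1)*(22 - 11))*(-37 + b) = ((-7 + 1)*(22 - 11))*(-37 + 3) = -6*11*(-34) = -66*(-34) = 2244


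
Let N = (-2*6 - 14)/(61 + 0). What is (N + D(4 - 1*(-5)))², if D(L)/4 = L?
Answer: 4708900/3721 ≈ 1265.5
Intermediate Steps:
D(L) = 4*L
N = -26/61 (N = (-12 - 14)/61 = -26*1/61 = -26/61 ≈ -0.42623)
(N + D(4 - 1*(-5)))² = (-26/61 + 4*(4 - 1*(-5)))² = (-26/61 + 4*(4 + 5))² = (-26/61 + 4*9)² = (-26/61 + 36)² = (2170/61)² = 4708900/3721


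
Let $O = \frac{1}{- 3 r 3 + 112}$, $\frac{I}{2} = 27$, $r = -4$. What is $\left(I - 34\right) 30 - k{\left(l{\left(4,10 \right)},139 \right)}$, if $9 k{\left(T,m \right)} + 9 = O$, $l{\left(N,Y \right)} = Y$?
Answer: $\frac{800531}{1332} \approx 601.0$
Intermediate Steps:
$I = 54$ ($I = 2 \cdot 27 = 54$)
$O = \frac{1}{148}$ ($O = \frac{1}{\left(-3\right) \left(-4\right) 3 + 112} = \frac{1}{12 \cdot 3 + 112} = \frac{1}{36 + 112} = \frac{1}{148} \approx 0.0067568$)
$k{\left(T,m \right)} = - \frac{1331}{1332}$ ($k{\left(T,m \right)} = -1 + \frac{1}{9} \cdot \frac{1}{148} = -1 + \frac{1}{1332} = - \frac{1331}{1332}$)
$\left(I - 34\right) 30 - k{\left(l{\left(4,10 \right)},139 \right)} = \left(54 - 34\right) 30 - - \frac{1331}{1332} = 20 \cdot 30 + \frac{1331}{1332} = 600 + \frac{1331}{1332} = \frac{800531}{1332}$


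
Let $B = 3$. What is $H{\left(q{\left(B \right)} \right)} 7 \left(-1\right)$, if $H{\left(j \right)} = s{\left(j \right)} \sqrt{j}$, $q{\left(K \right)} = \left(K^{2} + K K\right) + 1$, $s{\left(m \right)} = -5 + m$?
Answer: $- 98 \sqrt{19} \approx -427.17$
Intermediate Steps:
$q{\left(K \right)} = 1 + 2 K^{2}$ ($q{\left(K \right)} = \left(K^{2} + K^{2}\right) + 1 = 2 K^{2} + 1 = 1 + 2 K^{2}$)
$H{\left(j \right)} = \sqrt{j} \left(-5 + j\right)$ ($H{\left(j \right)} = \left(-5 + j\right) \sqrt{j} = \sqrt{j} \left(-5 + j\right)$)
$H{\left(q{\left(B \right)} \right)} 7 \left(-1\right) = \sqrt{1 + 2 \cdot 3^{2}} \left(-5 + \left(1 + 2 \cdot 3^{2}\right)\right) 7 \left(-1\right) = \sqrt{1 + 2 \cdot 9} \left(-5 + \left(1 + 2 \cdot 9\right)\right) 7 \left(-1\right) = \sqrt{1 + 18} \left(-5 + \left(1 + 18\right)\right) 7 \left(-1\right) = \sqrt{19} \left(-5 + 19\right) 7 \left(-1\right) = \sqrt{19} \cdot 14 \cdot 7 \left(-1\right) = 14 \sqrt{19} \cdot 7 \left(-1\right) = 98 \sqrt{19} \left(-1\right) = - 98 \sqrt{19}$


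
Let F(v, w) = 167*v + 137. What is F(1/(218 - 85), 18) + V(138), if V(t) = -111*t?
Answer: -2018906/133 ≈ -15180.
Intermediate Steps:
F(v, w) = 137 + 167*v
F(1/(218 - 85), 18) + V(138) = (137 + 167/(218 - 85)) - 111*138 = (137 + 167/133) - 15318 = 18388/133 - 15318 = -2018906/133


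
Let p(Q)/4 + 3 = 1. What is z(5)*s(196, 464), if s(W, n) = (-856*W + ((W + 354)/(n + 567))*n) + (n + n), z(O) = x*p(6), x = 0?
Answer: 0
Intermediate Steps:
p(Q) = -8 (p(Q) = -12 + 4*1 = -12 + 4 = -8)
z(O) = 0 (z(O) = 0*(-8) = 0)
s(W, n) = -856*W + 2*n + n*(354 + W)/(567 + n) (s(W, n) = (-856*W + ((354 + W)/(567 + n))*n) + 2*n = (-856*W + n*(354 + W)/(567 + n)) + 2*n = -856*W + 2*n + n*(354 + W)/(567 + n))
z(5)*s(196, 464) = 0*((-485352*196 + 2*464**2 + 1488*464 - 855*196*464)/(567 + 464)) = 0*((-95128992 + 2*215296 + 690432 - 77757120)/1031) = 0*((-95128992 + 430592 + 690432 - 77757120)/1031) = 0*((1/1031)*(-171765088)) = 0*(-171765088/1031) = 0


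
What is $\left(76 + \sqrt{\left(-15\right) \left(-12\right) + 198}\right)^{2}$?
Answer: $6154 + 456 \sqrt{42} \approx 9109.2$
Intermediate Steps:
$\left(76 + \sqrt{\left(-15\right) \left(-12\right) + 198}\right)^{2} = \left(76 + \sqrt{180 + 198}\right)^{2} = \left(76 + \sqrt{378}\right)^{2} = \left(76 + 3 \sqrt{42}\right)^{2}$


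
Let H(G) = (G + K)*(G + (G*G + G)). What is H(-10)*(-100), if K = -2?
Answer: 96000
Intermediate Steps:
H(G) = (-2 + G)*(G**2 + 2*G) (H(G) = (G - 2)*(G + (G*G + G)) = (-2 + G)*(G + (G**2 + G)) = (-2 + G)*(G + (G + G**2)) = (-2 + G)*(G**2 + 2*G))
H(-10)*(-100) = -10*(-4 + (-10)**2)*(-100) = -10*(-4 + 100)*(-100) = -10*96*(-100) = -960*(-100) = 96000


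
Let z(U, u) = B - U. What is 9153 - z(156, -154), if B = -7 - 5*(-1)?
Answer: 9311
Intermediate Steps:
B = -2 (B = -7 + 5 = -2)
z(U, u) = -2 - U
9153 - z(156, -154) = 9153 - (-2 - 1*156) = 9153 - (-2 - 156) = 9153 - 1*(-158) = 9153 + 158 = 9311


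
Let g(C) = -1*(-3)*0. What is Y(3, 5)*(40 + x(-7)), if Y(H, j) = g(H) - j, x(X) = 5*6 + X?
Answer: -315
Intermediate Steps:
g(C) = 0 (g(C) = 3*0 = 0)
x(X) = 30 + X
Y(H, j) = -j (Y(H, j) = 0 - j = -j)
Y(3, 5)*(40 + x(-7)) = (-1*5)*(40 + (30 - 7)) = -5*(40 + 23) = -5*63 = -315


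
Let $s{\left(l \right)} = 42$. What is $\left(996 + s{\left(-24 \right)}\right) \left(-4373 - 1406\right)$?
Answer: $-5998602$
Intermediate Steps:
$\left(996 + s{\left(-24 \right)}\right) \left(-4373 - 1406\right) = \left(996 + 42\right) \left(-4373 - 1406\right) = 1038 \left(-5779\right) = -5998602$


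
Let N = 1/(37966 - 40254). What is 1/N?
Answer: -2288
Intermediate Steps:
N = -1/2288 (N = 1/(-2288) = -1/2288 ≈ -0.00043706)
1/N = 1/(-1/2288) = -2288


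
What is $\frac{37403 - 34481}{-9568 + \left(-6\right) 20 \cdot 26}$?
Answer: $- \frac{1461}{6344} \approx -0.2303$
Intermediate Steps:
$\frac{37403 - 34481}{-9568 + \left(-6\right) 20 \cdot 26} = \frac{2922}{-9568 - 3120} = \frac{2922}{-12688} = 2922 \left(- \frac{1}{12688}\right) = - \frac{1461}{6344}$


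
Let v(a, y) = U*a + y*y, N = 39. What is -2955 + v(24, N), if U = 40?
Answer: -474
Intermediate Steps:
v(a, y) = y² + 40*a (v(a, y) = 40*a + y*y = 40*a + y² = y² + 40*a)
-2955 + v(24, N) = -2955 + (39² + 40*24) = -2955 + (1521 + 960) = -2955 + 2481 = -474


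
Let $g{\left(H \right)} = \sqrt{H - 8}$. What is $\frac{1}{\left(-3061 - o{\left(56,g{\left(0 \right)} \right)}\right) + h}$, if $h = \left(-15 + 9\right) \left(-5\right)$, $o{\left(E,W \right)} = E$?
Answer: $- \frac{1}{3087} \approx -0.00032394$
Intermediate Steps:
$g{\left(H \right)} = \sqrt{-8 + H}$
$h = 30$ ($h = \left(-6\right) \left(-5\right) = 30$)
$\frac{1}{\left(-3061 - o{\left(56,g{\left(0 \right)} \right)}\right) + h} = \frac{1}{\left(-3061 - 56\right) + 30} = \frac{1}{-3117 + 30} = \frac{1}{-3087} = - \frac{1}{3087}$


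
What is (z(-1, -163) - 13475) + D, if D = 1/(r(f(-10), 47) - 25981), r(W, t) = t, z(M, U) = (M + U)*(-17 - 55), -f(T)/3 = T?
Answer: -43231979/25934 ≈ -1667.0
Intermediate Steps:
f(T) = -3*T
z(M, U) = -72*M - 72*U (z(M, U) = (M + U)*(-72) = -72*M - 72*U)
D = -1/25934 (D = 1/(47 - 25981) = 1/(-25934) = -1/25934 ≈ -3.8559e-5)
(z(-1, -163) - 13475) + D = ((-72*(-1) - 72*(-163)) - 13475) - 1/25934 = ((72 + 11736) - 13475) - 1/25934 = (11808 - 13475) - 1/25934 = -1667 - 1/25934 = -43231979/25934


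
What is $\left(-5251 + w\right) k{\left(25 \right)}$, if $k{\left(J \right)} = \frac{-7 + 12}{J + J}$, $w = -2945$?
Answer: $- \frac{4098}{5} \approx -819.6$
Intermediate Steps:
$k{\left(J \right)} = \frac{5}{2 J}$
$\left(-5251 + w\right) k{\left(25 \right)} = \left(-5251 - 2945\right) \frac{5}{2 \cdot 25} = - 8196 \cdot \frac{5}{2} \cdot \frac{1}{25} = \left(-8196\right) \frac{1}{10} = - \frac{4098}{5}$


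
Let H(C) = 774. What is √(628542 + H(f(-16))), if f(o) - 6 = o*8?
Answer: 6*√17481 ≈ 793.29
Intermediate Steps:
f(o) = 6 + 8*o (f(o) = 6 + o*8 = 6 + 8*o)
√(628542 + H(f(-16))) = √(628542 + 774) = √629316 = 6*√17481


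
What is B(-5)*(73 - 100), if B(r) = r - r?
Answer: 0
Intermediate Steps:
B(r) = 0
B(-5)*(73 - 100) = 0*(73 - 100) = 0*(-27) = 0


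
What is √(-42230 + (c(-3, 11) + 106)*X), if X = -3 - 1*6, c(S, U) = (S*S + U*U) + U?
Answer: I*√44453 ≈ 210.84*I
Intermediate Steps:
c(S, U) = U + S² + U² (c(S, U) = (S² + U²) + U = U + S² + U²)
X = -9 (X = -3 - 6 = -9)
√(-42230 + (c(-3, 11) + 106)*X) = √(-42230 + ((11 + (-3)² + 11²) + 106)*(-9)) = √(-42230 + ((11 + 9 + 121) + 106)*(-9)) = √(-42230 + (141 + 106)*(-9)) = √(-42230 + 247*(-9)) = √(-42230 - 2223) = √(-44453) = I*√44453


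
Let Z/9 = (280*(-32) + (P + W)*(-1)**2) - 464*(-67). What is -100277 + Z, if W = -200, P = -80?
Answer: 96355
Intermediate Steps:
Z = 196632 (Z = 9*((280*(-32) + (-80 - 200)*(-1)**2) - 464*(-67)) = 9*((-8960 - 280*1) + 31088) = 9*((-8960 - 280) + 31088) = 9*(-9240 + 31088) = 9*21848 = 196632)
-100277 + Z = -100277 + 196632 = 96355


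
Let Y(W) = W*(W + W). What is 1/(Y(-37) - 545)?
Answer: 1/2193 ≈ 0.00045600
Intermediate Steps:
Y(W) = 2*W**2 (Y(W) = W*(2*W) = 2*W**2)
1/(Y(-37) - 545) = 1/(2*(-37)**2 - 545) = 1/(2*1369 - 545) = 1/(2738 - 545) = 1/2193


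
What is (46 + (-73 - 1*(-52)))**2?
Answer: 625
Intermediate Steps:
(46 + (-73 - 1*(-52)))**2 = (46 + (-73 + 52))**2 = (46 - 21)**2 = 25**2 = 625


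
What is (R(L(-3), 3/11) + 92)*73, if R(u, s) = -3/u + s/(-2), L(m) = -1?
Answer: 152351/22 ≈ 6925.0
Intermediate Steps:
R(u, s) = -3/u - s/2 (R(u, s) = -3/u + s*(-½) = -3/u - s/2)
(R(L(-3), 3/11) + 92)*73 = ((-3/(-1) - 3/(2*11)) + 92)*73 = ((-3*(-1) - 3/(2*11)) + 92)*73 = ((3 - ½*3/11) + 92)*73 = ((3 - 3/22) + 92)*73 = (63/22 + 92)*73 = (2087/22)*73 = 152351/22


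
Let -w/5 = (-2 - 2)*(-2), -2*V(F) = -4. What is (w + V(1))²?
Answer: 1444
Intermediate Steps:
V(F) = 2 (V(F) = -½*(-4) = 2)
w = -40 (w = -5*(-2 - 2)*(-2) = -(-20)*(-2) = -5*8 = -40)
(w + V(1))² = (-40 + 2)² = (-38)² = 1444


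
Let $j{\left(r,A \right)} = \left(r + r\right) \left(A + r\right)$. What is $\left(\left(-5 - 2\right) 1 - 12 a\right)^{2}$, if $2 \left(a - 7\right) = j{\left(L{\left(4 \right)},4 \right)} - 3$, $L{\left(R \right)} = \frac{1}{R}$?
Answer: $\frac{117649}{16} \approx 7353.1$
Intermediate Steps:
$j{\left(r,A \right)} = 2 r \left(A + r\right)$
$a = \frac{105}{16}$ ($a = 7 + \frac{\frac{2 \left(4 + \frac{1}{4}\right)}{4} - 3}{2} = 7 + \frac{2 \cdot \frac{1}{4} \left(4 + \frac{1}{4}\right) - 3}{2} = 7 + \frac{2 \cdot \frac{1}{4} \cdot \frac{17}{4} - 3}{2} = 7 + \frac{\frac{17}{8} - 3}{2} = 7 + \frac{1}{2} \left(- \frac{7}{8}\right) = 7 - \frac{7}{16} = \frac{105}{16} \approx 6.5625$)
$\left(\left(-5 - 2\right) 1 - 12 a\right)^{2} = \left(\left(-5 - 2\right) 1 - \frac{315}{4}\right)^{2} = \left(\left(-7\right) 1 - \frac{315}{4}\right)^{2} = \left(-7 - \frac{315}{4}\right)^{2} = \left(- \frac{343}{4}\right)^{2} = \frac{117649}{16}$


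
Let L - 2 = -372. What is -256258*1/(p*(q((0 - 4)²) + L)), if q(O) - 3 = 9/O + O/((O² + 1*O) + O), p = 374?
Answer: 144/77 ≈ 1.8701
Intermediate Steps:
L = -370 (L = 2 - 372 = -370)
q(O) = 3 + 9/O + O/(O² + 2*O) (q(O) = 3 + (9/O + O/((O² + 1*O) + O)) = 3 + (9/O + O/((O² + O) + O)) = 3 + (9/O + O/((O + O²) + O)) = 3 + (9/O + O/(O² + 2*O)) = 3 + 9/O + O/(O² + 2*O))
-256258*1/(p*(q((0 - 4)²) + L)) = -256258*1/(374*((18 + 3*((0 - 4)²)² + 16*(0 - 4)²)/(((0 - 4)²)*(2 + (0 - 4)²)) - 370)) = -256258*1/(374*((18 + 3*((-4)²)² + 16*(-4)²)/(((-4)²)*(2 + (-4)²)) - 370)) = -256258*1/(374*((18 + 3*16² + 16*16)/(16*(2 + 16)) - 370)) = -256258*1/(374*((1/16)*(18 + 3*256 + 256)/18 - 370)) = -256258*1/(374*((1/16)*(1/18)*(18 + 768 + 256) - 370)) = -256258*1/(374*((1/16)*(1/18)*1042 - 370)) = -256258*1/(374*(521/144 - 370)) = -256258/(374*(-52759/144)) = -256258/(-9865933/72) = -256258*(-72/9865933) = 144/77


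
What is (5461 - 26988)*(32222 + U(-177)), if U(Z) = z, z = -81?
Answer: -691899307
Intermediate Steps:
U(Z) = -81
(5461 - 26988)*(32222 + U(-177)) = (5461 - 26988)*(32222 - 81) = -21527*32141 = -691899307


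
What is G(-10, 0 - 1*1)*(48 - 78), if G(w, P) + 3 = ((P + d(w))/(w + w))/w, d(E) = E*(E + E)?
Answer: 1203/20 ≈ 60.150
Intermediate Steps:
d(E) = 2*E**2 (d(E) = E*(2*E) = 2*E**2)
G(w, P) = -3 + (P + 2*w**2)/(2*w**2) (G(w, P) = -3 + ((P + 2*w**2)/(w + w))/w = -3 + ((P + 2*w**2)/((2*w)))/w = -3 + ((P + 2*w**2)*(1/(2*w)))/w = -3 + ((P + 2*w**2)/(2*w))/w = -3 + (P + 2*w**2)/(2*w**2))
G(-10, 0 - 1*1)*(48 - 78) = (-2 + (1/2)*(0 - 1*1)/(-10)**2)*(48 - 78) = (-2 + (1/2)*(0 - 1)*(1/100))*(-30) = (-2 + (1/2)*(-1)*(1/100))*(-30) = (-2 - 1/200)*(-30) = -401/200*(-30) = 1203/20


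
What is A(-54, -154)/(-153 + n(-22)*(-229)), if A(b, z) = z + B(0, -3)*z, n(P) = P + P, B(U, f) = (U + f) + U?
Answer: 308/9923 ≈ 0.031039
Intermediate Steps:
B(U, f) = f + 2*U
n(P) = 2*P
A(b, z) = -2*z (A(b, z) = z + (-3 + 2*0)*z = z + (-3 + 0)*z = z - 3*z = -2*z)
A(-54, -154)/(-153 + n(-22)*(-229)) = (-2*(-154))/(-153 + (2*(-22))*(-229)) = 308/(-153 - 44*(-229)) = 308/(-153 + 10076) = 308/9923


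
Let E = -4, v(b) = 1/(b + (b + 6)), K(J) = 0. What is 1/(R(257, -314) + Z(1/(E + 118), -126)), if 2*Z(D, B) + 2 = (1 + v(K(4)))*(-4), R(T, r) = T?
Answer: 3/761 ≈ 0.0039422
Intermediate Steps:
v(b) = 1/(6 + 2*b) (v(b) = 1/(b + (6 + b)) = 1/(6 + 2*b))
Z(D, B) = -10/3 (Z(D, B) = -1 + ((1 + 1/(2*(3 + 0)))*(-4))/2 = -1 + ((1 + (1/2)/3)*(-4))/2 = -1 + ((1 + (1/2)*(1/3))*(-4))/2 = -1 + ((1 + 1/6)*(-4))/2 = -1 + ((7/6)*(-4))/2 = -1 + (1/2)*(-14/3) = -1 - 7/3 = -10/3)
1/(R(257, -314) + Z(1/(E + 118), -126)) = 1/(257 - 10/3) = 1/(761/3) = 3/761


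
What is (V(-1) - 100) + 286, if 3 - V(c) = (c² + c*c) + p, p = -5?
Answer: 192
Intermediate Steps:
V(c) = 8 - 2*c² (V(c) = 3 - ((c² + c*c) - 5) = 3 - ((c² + c²) - 5) = 3 - (2*c² - 5) = 3 - (-5 + 2*c²) = 3 + (5 - 2*c²) = 8 - 2*c²)
(V(-1) - 100) + 286 = ((8 - 2*(-1)²) - 100) + 286 = ((8 - 2*1) - 100) + 286 = ((8 - 2) - 100) + 286 = (6 - 100) + 286 = -94 + 286 = 192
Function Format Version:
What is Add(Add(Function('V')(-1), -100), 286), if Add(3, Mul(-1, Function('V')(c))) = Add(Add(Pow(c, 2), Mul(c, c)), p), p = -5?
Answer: 192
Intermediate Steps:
Function('V')(c) = Add(8, Mul(-2, Pow(c, 2))) (Function('V')(c) = Add(3, Mul(-1, Add(Add(Pow(c, 2), Mul(c, c)), -5))) = Add(3, Mul(-1, Add(Add(Pow(c, 2), Pow(c, 2)), -5))) = Add(3, Mul(-1, Add(Mul(2, Pow(c, 2)), -5))) = Add(3, Mul(-1, Add(-5, Mul(2, Pow(c, 2))))) = Add(3, Add(5, Mul(-2, Pow(c, 2)))) = Add(8, Mul(-2, Pow(c, 2))))
Add(Add(Function('V')(-1), -100), 286) = Add(Add(Add(8, Mul(-2, Pow(-1, 2))), -100), 286) = Add(Add(Add(8, Mul(-2, 1)), -100), 286) = Add(Add(Add(8, -2), -100), 286) = Add(Add(6, -100), 286) = Add(-94, 286) = 192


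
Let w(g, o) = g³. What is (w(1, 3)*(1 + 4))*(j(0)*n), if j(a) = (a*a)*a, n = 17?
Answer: 0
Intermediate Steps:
j(a) = a³ (j(a) = a²*a = a³)
(w(1, 3)*(1 + 4))*(j(0)*n) = (1³*(1 + 4))*(0³*17) = (1*5)*(0*17) = 5*0 = 0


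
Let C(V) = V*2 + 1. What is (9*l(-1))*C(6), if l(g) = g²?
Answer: 117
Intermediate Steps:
C(V) = 1 + 2*V (C(V) = 2*V + 1 = 1 + 2*V)
(9*l(-1))*C(6) = (9*(-1)²)*(1 + 2*6) = (9*1)*(1 + 12) = 9*13 = 117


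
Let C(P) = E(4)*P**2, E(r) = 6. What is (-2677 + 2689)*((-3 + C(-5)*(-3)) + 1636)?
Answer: 14196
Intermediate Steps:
C(P) = 6*P**2
(-2677 + 2689)*((-3 + C(-5)*(-3)) + 1636) = (-2677 + 2689)*((-3 + (6*(-5)**2)*(-3)) + 1636) = 12*((-3 + (6*25)*(-3)) + 1636) = 12*((-3 + 150*(-3)) + 1636) = 12*((-3 - 450) + 1636) = 12*(-453 + 1636) = 12*1183 = 14196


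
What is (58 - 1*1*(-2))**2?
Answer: 3600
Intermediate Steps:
(58 - 1*1*(-2))**2 = (58 - 1*(-2))**2 = (58 + 2)**2 = 60**2 = 3600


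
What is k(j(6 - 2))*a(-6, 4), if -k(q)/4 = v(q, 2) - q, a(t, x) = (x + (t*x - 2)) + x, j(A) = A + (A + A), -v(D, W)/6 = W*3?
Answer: -3456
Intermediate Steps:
v(D, W) = -18*W (v(D, W) = -6*W*3 = -18*W)
j(A) = 3*A (j(A) = A + 2*A = 3*A)
a(t, x) = -2 + 2*x + t*x (a(t, x) = (x + (-2 + t*x)) + x = (-2 + x + t*x) + x = -2 + 2*x + t*x)
k(q) = 144 + 4*q (k(q) = -4*(-18*2 - q) = -4*(-36 - q) = 144 + 4*q)
k(j(6 - 2))*a(-6, 4) = (144 + 4*(3*(6 - 2)))*(-2 + 2*4 - 6*4) = (144 + 4*(3*4))*(-2 + 8 - 24) = (144 + 4*12)*(-18) = (144 + 48)*(-18) = 192*(-18) = -3456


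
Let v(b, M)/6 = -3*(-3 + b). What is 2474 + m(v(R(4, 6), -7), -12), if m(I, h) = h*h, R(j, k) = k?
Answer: 2618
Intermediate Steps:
v(b, M) = 54 - 18*b (v(b, M) = 6*(-3*(-3 + b)) = 6*(9 - 3*b) = 54 - 18*b)
m(I, h) = h²
2474 + m(v(R(4, 6), -7), -12) = 2474 + (-12)² = 2474 + 144 = 2618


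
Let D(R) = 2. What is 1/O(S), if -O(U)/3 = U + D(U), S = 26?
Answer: -1/84 ≈ -0.011905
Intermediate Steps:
O(U) = -6 - 3*U (O(U) = -3*(U + 2) = -3*(2 + U) = -6 - 3*U)
1/O(S) = 1/(-6 - 3*26) = 1/(-6 - 78) = 1/(-84) = -1/84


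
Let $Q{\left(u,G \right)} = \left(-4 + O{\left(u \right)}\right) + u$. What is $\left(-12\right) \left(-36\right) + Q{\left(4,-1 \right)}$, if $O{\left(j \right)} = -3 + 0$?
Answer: $429$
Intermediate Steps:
$O{\left(j \right)} = -3$
$Q{\left(u,G \right)} = -7 + u$ ($Q{\left(u,G \right)} = \left(-4 - 3\right) + u = -7 + u$)
$\left(-12\right) \left(-36\right) + Q{\left(4,-1 \right)} = \left(-12\right) \left(-36\right) + \left(-7 + 4\right) = 432 - 3 = 429$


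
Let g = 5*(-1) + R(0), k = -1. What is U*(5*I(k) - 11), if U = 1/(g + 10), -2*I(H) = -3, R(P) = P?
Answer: -7/10 ≈ -0.70000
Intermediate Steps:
g = -5 (g = 5*(-1) + 0 = -5 + 0 = -5)
I(H) = 3/2 (I(H) = -1/2*(-3) = 3/2)
U = 1/5 (U = 1/(-5 + 10) = 1/5 ≈ 0.20000)
U*(5*I(k) - 11) = (5*(3/2) - 11)/5 = (15/2 - 11)/5 = (1/5)*(-7/2) = -7/10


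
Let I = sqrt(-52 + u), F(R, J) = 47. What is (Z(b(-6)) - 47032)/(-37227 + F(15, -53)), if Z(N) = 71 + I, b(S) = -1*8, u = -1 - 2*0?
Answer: 46961/37180 - I*sqrt(53)/37180 ≈ 1.2631 - 0.00019581*I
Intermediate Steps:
u = -1 (u = -1 + 0 = -1)
b(S) = -8
I = I*sqrt(53) (I = sqrt(-52 - 1) = sqrt(-53) = I*sqrt(53) ≈ 7.2801*I)
Z(N) = 71 + I*sqrt(53)
(Z(b(-6)) - 47032)/(-37227 + F(15, -53)) = ((71 + I*sqrt(53)) - 47032)/(-37227 + 47) = (-46961 + I*sqrt(53))/(-37180) = (-46961 + I*sqrt(53))*(-1/37180) = 46961/37180 - I*sqrt(53)/37180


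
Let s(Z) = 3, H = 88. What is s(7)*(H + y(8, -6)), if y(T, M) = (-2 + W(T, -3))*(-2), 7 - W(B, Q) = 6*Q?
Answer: 126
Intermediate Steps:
W(B, Q) = 7 - 6*Q
y(T, M) = -46 (y(T, M) = (-2 + (7 - 6*(-3)))*(-2) = (-2 + (7 + 18))*(-2) = (-2 + 25)*(-2) = 23*(-2) = -46)
s(7)*(H + y(8, -6)) = 3*(88 - 46) = 3*42 = 126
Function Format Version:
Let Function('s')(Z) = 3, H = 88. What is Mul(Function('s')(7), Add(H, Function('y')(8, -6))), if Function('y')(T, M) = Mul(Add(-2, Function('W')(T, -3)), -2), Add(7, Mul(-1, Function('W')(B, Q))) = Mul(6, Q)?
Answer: 126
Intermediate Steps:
Function('W')(B, Q) = Add(7, Mul(-6, Q)) (Function('W')(B, Q) = Add(7, Mul(-1, Mul(6, Q))) = Add(7, Mul(-6, Q)))
Function('y')(T, M) = -46 (Function('y')(T, M) = Mul(Add(-2, Add(7, Mul(-6, -3))), -2) = Mul(Add(-2, Add(7, 18)), -2) = Mul(Add(-2, 25), -2) = Mul(23, -2) = -46)
Mul(Function('s')(7), Add(H, Function('y')(8, -6))) = Mul(3, Add(88, -46)) = Mul(3, 42) = 126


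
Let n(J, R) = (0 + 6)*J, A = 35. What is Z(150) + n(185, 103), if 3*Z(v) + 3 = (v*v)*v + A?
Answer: 3378362/3 ≈ 1.1261e+6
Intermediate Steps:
n(J, R) = 6*J
Z(v) = 32/3 + v³/3 (Z(v) = -1 + ((v*v)*v + 35)/3 = -1 + (v²*v + 35)/3 = -1 + (v³ + 35)/3 = -1 + (35 + v³)/3 = -1 + (35/3 + v³/3) = 32/3 + v³/3)
Z(150) + n(185, 103) = (32/3 + (⅓)*150³) + 6*185 = (32/3 + (⅓)*3375000) + 1110 = (32/3 + 1125000) + 1110 = 3375032/3 + 1110 = 3378362/3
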